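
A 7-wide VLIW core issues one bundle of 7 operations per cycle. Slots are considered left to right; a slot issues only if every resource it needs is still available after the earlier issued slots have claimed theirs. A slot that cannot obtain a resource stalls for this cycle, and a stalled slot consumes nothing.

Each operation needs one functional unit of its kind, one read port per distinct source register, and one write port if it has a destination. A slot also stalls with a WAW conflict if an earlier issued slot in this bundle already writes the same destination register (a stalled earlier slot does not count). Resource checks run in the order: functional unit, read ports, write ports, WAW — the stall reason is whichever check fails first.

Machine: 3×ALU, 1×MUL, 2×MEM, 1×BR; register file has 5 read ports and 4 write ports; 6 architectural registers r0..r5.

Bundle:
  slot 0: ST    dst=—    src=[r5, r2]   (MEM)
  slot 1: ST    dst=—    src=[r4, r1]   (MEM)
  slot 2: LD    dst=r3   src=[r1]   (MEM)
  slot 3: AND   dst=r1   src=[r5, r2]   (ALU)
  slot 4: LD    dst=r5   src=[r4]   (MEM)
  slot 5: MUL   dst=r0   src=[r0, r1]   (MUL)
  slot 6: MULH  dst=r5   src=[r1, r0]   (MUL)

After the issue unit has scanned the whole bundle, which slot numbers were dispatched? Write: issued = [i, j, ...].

slot 0 (MEM): ISSUE — free A3,Mu1,Ld1,B1 rp3 wp4
slot 1 (MEM): ISSUE — free A3,Mu1,Ld0,B1 rp1 wp4
slot 2 (MEM): stall FU — free A3,Mu1,Ld0,B1 rp1 wp4
slot 3 (ALU): stall RD_PORT — free A3,Mu1,Ld0,B1 rp1 wp4
slot 4 (MEM): stall FU — free A3,Mu1,Ld0,B1 rp1 wp4
slot 5 (MUL): stall RD_PORT — free A3,Mu1,Ld0,B1 rp1 wp4
slot 6 (MUL): stall RD_PORT — free A3,Mu1,Ld0,B1 rp1 wp4

issued = [0, 1]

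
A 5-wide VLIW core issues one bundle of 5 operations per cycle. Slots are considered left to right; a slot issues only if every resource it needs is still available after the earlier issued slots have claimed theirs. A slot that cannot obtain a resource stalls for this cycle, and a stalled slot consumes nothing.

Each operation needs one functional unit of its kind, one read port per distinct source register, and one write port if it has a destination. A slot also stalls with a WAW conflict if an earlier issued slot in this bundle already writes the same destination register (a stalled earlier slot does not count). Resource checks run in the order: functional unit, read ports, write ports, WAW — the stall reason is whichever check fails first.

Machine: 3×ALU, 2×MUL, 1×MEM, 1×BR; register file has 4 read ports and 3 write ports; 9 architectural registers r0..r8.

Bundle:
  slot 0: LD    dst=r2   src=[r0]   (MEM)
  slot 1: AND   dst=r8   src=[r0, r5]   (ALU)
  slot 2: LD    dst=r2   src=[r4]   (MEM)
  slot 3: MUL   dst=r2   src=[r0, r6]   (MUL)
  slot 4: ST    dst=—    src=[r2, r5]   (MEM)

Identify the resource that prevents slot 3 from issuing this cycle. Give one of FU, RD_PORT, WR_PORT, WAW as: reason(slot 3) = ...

[0] MEM needs rd=1 wr=1: ok; after: ALU=3 MUL=2 MEM=0 BR=1, R=3, W=2
[1] ALU needs rd=2 wr=1: ok; after: ALU=2 MUL=2 MEM=0 BR=1, R=1, W=1
[2] MEM needs rd=1 wr=1: FU; after: ALU=2 MUL=2 MEM=0 BR=1, R=1, W=1
[3] MUL needs rd=2 wr=1: RD_PORT; after: ALU=2 MUL=2 MEM=0 BR=1, R=1, W=1
[4] MEM needs rd=2 wr=0: FU; after: ALU=2 MUL=2 MEM=0 BR=1, R=1, W=1

reason(slot 3) = RD_PORT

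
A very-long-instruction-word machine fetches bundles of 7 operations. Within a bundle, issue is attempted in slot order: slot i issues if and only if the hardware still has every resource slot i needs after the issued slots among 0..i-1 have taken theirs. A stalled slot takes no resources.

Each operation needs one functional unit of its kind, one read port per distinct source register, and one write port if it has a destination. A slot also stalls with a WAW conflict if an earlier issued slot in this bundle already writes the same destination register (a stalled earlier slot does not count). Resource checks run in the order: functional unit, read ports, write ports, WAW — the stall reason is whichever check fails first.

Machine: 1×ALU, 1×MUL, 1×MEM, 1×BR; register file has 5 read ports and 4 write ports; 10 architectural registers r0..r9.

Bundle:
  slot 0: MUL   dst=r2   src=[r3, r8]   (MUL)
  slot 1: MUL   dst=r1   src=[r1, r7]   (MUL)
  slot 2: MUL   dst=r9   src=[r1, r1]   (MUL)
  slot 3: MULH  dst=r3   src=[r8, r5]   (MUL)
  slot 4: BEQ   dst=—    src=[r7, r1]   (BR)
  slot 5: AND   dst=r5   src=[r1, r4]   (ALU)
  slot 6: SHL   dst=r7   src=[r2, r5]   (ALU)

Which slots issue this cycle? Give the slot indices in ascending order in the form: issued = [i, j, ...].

(0) want 1×MUL +2rd +1wr — yes → AL1|MU0|ME1|BR1|rd3|wr3
(1) want 1×MUL +2rd +1wr — FU → AL1|MU0|ME1|BR1|rd3|wr3
(2) want 1×MUL +1rd +1wr — FU → AL1|MU0|ME1|BR1|rd3|wr3
(3) want 1×MUL +2rd +1wr — FU → AL1|MU0|ME1|BR1|rd3|wr3
(4) want 1×BR +2rd +0wr — yes → AL1|MU0|ME1|BR0|rd1|wr3
(5) want 1×ALU +2rd +1wr — RD_PORT → AL1|MU0|ME1|BR0|rd1|wr3
(6) want 1×ALU +2rd +1wr — RD_PORT → AL1|MU0|ME1|BR0|rd1|wr3

issued = [0, 4]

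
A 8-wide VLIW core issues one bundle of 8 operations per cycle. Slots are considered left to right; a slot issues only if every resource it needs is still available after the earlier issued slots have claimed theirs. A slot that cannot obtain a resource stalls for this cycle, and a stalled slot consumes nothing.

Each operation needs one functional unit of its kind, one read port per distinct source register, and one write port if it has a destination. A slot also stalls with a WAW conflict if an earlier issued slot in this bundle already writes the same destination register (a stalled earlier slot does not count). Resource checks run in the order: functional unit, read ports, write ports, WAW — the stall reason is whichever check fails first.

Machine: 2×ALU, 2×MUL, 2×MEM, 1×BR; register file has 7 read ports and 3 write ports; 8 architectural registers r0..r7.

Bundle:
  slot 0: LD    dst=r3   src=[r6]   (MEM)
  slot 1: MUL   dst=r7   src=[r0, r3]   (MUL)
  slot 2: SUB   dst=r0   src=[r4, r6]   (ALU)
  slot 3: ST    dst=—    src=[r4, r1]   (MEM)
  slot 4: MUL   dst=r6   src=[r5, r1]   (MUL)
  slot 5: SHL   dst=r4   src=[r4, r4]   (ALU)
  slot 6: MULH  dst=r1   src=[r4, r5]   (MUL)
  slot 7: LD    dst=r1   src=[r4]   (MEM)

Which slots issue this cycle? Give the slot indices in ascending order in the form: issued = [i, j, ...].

issued = [0, 1, 2, 3]

[0] MEM needs rd=1 wr=1: ok; after: ALU=2 MUL=2 MEM=1 BR=1, R=6, W=2
[1] MUL needs rd=2 wr=1: ok; after: ALU=2 MUL=1 MEM=1 BR=1, R=4, W=1
[2] ALU needs rd=2 wr=1: ok; after: ALU=1 MUL=1 MEM=1 BR=1, R=2, W=0
[3] MEM needs rd=2 wr=0: ok; after: ALU=1 MUL=1 MEM=0 BR=1, R=0, W=0
[4] MUL needs rd=2 wr=1: RD_PORT; after: ALU=1 MUL=1 MEM=0 BR=1, R=0, W=0
[5] ALU needs rd=1 wr=1: RD_PORT; after: ALU=1 MUL=1 MEM=0 BR=1, R=0, W=0
[6] MUL needs rd=2 wr=1: RD_PORT; after: ALU=1 MUL=1 MEM=0 BR=1, R=0, W=0
[7] MEM needs rd=1 wr=1: FU; after: ALU=1 MUL=1 MEM=0 BR=1, R=0, W=0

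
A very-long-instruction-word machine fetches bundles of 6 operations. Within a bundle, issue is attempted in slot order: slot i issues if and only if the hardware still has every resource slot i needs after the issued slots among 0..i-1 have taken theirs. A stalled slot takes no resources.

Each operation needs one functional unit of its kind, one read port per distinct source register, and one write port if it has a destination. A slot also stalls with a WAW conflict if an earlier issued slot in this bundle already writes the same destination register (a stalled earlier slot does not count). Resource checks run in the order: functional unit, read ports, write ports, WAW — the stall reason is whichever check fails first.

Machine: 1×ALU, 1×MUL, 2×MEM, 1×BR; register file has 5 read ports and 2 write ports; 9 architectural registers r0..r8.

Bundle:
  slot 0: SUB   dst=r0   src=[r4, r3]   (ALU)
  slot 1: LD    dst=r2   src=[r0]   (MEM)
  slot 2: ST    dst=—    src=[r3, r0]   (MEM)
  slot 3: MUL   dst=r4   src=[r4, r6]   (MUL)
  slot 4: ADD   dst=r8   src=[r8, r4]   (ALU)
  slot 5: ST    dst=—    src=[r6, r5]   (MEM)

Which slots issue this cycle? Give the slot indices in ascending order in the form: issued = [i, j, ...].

[0] ALU needs rd=2 wr=1: ok; after: ALU=0 MUL=1 MEM=2 BR=1, R=3, W=1
[1] MEM needs rd=1 wr=1: ok; after: ALU=0 MUL=1 MEM=1 BR=1, R=2, W=0
[2] MEM needs rd=2 wr=0: ok; after: ALU=0 MUL=1 MEM=0 BR=1, R=0, W=0
[3] MUL needs rd=2 wr=1: RD_PORT; after: ALU=0 MUL=1 MEM=0 BR=1, R=0, W=0
[4] ALU needs rd=2 wr=1: FU; after: ALU=0 MUL=1 MEM=0 BR=1, R=0, W=0
[5] MEM needs rd=2 wr=0: FU; after: ALU=0 MUL=1 MEM=0 BR=1, R=0, W=0

issued = [0, 1, 2]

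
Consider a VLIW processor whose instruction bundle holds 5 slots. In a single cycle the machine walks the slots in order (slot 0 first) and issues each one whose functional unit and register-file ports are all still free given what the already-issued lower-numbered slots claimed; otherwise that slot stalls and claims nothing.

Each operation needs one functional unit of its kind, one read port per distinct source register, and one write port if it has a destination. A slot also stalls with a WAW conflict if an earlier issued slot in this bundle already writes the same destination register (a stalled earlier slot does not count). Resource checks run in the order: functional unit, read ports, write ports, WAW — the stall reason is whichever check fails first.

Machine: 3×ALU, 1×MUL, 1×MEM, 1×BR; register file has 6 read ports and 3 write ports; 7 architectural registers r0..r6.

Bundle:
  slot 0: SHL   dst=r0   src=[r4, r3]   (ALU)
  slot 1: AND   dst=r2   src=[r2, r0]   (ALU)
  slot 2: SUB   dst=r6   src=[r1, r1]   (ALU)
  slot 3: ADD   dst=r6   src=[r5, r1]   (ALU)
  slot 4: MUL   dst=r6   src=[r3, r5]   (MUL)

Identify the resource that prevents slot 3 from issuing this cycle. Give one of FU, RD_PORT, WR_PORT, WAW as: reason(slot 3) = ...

reason(slot 3) = FU

  0. ALU→r0 ⇒ go  {2A/1Mu/1Ld/1B | 4r 2w}
  1. ALU→r2 ⇒ go  {1A/1Mu/1Ld/1B | 2r 1w}
  2. ALU→r6 ⇒ go  {0A/1Mu/1Ld/1B | 1r 0w}
  3. ALU→r6 ⇒ no(FU)  {0A/1Mu/1Ld/1B | 1r 0w}
  4. MUL→r6 ⇒ no(RD_PORT)  {0A/1Mu/1Ld/1B | 1r 0w}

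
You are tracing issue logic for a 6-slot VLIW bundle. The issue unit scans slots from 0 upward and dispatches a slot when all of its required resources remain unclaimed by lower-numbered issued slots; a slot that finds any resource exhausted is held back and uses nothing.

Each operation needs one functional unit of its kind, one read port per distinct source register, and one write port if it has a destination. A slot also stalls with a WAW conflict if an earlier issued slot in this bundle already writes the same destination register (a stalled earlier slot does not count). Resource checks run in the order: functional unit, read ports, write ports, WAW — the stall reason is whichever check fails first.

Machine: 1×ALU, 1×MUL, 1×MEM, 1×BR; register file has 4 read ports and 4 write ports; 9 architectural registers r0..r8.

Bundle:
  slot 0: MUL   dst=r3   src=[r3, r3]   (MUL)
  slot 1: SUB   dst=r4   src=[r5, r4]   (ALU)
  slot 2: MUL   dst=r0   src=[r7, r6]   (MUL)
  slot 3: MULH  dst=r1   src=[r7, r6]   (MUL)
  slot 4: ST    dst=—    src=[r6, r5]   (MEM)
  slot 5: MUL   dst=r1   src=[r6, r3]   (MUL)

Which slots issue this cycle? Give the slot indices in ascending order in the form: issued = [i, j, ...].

issued = [0, 1]

slot 0 (MUL): ISSUE — free A1,Mu0,Ld1,B1 rp3 wp3
slot 1 (ALU): ISSUE — free A0,Mu0,Ld1,B1 rp1 wp2
slot 2 (MUL): stall FU — free A0,Mu0,Ld1,B1 rp1 wp2
slot 3 (MUL): stall FU — free A0,Mu0,Ld1,B1 rp1 wp2
slot 4 (MEM): stall RD_PORT — free A0,Mu0,Ld1,B1 rp1 wp2
slot 5 (MUL): stall FU — free A0,Mu0,Ld1,B1 rp1 wp2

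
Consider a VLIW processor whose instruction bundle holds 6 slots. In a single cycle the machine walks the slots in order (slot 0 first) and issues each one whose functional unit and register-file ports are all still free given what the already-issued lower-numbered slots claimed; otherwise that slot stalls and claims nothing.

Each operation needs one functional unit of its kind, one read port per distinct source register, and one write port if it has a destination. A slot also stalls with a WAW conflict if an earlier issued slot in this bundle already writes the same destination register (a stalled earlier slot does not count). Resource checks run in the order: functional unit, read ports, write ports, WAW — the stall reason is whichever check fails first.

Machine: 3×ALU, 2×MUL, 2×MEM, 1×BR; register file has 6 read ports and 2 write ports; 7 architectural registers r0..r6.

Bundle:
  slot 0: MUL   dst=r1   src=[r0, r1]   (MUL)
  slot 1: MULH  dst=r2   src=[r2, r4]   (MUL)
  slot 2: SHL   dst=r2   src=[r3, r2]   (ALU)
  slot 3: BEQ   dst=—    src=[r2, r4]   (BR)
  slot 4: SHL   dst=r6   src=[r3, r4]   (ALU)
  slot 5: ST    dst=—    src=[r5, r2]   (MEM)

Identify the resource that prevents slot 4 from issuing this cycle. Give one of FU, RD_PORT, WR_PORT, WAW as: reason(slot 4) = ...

[0] MUL needs rd=2 wr=1: ok; after: ALU=3 MUL=1 MEM=2 BR=1, R=4, W=1
[1] MUL needs rd=2 wr=1: ok; after: ALU=3 MUL=0 MEM=2 BR=1, R=2, W=0
[2] ALU needs rd=2 wr=1: WR_PORT; after: ALU=3 MUL=0 MEM=2 BR=1, R=2, W=0
[3] BR needs rd=2 wr=0: ok; after: ALU=3 MUL=0 MEM=2 BR=0, R=0, W=0
[4] ALU needs rd=2 wr=1: RD_PORT; after: ALU=3 MUL=0 MEM=2 BR=0, R=0, W=0
[5] MEM needs rd=2 wr=0: RD_PORT; after: ALU=3 MUL=0 MEM=2 BR=0, R=0, W=0

reason(slot 4) = RD_PORT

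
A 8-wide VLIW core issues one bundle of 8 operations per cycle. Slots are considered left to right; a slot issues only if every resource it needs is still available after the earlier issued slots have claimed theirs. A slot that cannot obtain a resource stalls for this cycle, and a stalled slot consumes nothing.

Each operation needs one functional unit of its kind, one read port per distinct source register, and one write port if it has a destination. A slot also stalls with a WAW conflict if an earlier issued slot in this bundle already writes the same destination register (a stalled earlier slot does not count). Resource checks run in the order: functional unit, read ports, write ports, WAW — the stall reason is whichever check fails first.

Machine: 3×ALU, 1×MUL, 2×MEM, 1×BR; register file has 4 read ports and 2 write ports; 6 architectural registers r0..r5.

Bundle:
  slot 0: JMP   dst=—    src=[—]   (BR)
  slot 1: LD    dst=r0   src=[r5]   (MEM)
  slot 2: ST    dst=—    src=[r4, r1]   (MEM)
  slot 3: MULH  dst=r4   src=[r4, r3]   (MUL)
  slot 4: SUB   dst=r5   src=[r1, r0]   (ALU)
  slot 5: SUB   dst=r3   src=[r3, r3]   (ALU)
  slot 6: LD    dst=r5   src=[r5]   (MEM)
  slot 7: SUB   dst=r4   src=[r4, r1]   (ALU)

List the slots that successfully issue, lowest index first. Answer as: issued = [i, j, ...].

issued = [0, 1, 2, 5]

slot 0 (BR): ISSUE — free A3,Mu1,Ld2,B0 rp4 wp2
slot 1 (MEM): ISSUE — free A3,Mu1,Ld1,B0 rp3 wp1
slot 2 (MEM): ISSUE — free A3,Mu1,Ld0,B0 rp1 wp1
slot 3 (MUL): stall RD_PORT — free A3,Mu1,Ld0,B0 rp1 wp1
slot 4 (ALU): stall RD_PORT — free A3,Mu1,Ld0,B0 rp1 wp1
slot 5 (ALU): ISSUE — free A2,Mu1,Ld0,B0 rp0 wp0
slot 6 (MEM): stall FU — free A2,Mu1,Ld0,B0 rp0 wp0
slot 7 (ALU): stall RD_PORT — free A2,Mu1,Ld0,B0 rp0 wp0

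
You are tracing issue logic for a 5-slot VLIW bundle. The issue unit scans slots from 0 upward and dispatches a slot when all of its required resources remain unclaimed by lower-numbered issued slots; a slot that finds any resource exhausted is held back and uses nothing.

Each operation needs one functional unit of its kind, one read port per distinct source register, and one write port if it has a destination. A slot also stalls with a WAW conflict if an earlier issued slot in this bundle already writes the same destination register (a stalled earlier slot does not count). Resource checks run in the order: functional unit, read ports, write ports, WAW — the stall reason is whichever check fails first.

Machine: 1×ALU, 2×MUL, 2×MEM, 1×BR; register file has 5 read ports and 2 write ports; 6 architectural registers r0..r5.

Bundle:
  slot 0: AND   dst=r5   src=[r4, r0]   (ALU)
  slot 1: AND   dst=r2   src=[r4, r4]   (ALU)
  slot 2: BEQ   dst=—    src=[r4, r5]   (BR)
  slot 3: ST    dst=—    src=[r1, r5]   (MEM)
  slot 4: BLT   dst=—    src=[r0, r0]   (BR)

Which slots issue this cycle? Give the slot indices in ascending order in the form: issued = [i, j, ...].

issued = [0, 2]

#0 ALU src=r4,r0 dispatched  <A:0 Mu:2 Ld:2 B:1 rd:3 wr:1>
#1 ALU src=r4,r4 held:FU  <A:0 Mu:2 Ld:2 B:1 rd:3 wr:1>
#2 BR src=r4,r5 dispatched  <A:0 Mu:2 Ld:2 B:0 rd:1 wr:1>
#3 MEM src=r1,r5 held:RD_PORT  <A:0 Mu:2 Ld:2 B:0 rd:1 wr:1>
#4 BR src=r0,r0 held:FU  <A:0 Mu:2 Ld:2 B:0 rd:1 wr:1>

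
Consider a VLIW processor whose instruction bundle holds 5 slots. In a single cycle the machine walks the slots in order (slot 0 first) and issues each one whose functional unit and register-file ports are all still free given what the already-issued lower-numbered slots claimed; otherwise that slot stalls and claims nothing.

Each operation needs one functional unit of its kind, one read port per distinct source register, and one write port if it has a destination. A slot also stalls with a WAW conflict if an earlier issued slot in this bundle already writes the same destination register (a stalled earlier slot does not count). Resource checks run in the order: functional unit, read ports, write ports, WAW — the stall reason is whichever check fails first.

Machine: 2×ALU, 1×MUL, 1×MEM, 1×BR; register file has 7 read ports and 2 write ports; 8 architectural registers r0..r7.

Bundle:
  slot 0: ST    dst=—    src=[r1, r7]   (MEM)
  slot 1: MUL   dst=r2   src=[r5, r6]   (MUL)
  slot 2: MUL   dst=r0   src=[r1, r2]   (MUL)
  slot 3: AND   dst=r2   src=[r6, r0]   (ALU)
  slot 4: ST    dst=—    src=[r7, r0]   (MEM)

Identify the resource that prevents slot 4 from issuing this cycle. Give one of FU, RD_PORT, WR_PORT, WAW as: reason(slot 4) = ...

reason(slot 4) = FU

  0. MEM ⇒ go  {2A/1Mu/0Ld/1B | 5r 2w}
  1. MUL→r2 ⇒ go  {2A/0Mu/0Ld/1B | 3r 1w}
  2. MUL→r0 ⇒ no(FU)  {2A/0Mu/0Ld/1B | 3r 1w}
  3. ALU→r2 ⇒ no(WAW)  {2A/0Mu/0Ld/1B | 3r 1w}
  4. MEM ⇒ no(FU)  {2A/0Mu/0Ld/1B | 3r 1w}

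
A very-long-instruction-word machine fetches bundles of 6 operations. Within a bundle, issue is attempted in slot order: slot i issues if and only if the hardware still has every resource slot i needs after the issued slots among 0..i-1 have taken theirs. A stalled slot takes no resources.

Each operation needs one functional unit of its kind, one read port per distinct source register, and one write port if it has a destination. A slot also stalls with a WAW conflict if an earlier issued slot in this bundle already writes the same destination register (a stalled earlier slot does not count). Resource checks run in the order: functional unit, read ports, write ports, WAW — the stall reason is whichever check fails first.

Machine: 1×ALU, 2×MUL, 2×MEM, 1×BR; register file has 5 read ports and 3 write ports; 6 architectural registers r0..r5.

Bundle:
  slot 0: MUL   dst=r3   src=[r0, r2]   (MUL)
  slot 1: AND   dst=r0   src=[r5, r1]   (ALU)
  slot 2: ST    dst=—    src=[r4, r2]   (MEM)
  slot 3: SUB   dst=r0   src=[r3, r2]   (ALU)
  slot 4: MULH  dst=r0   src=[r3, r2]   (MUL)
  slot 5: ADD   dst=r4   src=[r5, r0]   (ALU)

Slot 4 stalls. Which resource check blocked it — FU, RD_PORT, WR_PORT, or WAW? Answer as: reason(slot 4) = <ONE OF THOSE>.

[0] MUL needs rd=2 wr=1: ok; after: ALU=1 MUL=1 MEM=2 BR=1, R=3, W=2
[1] ALU needs rd=2 wr=1: ok; after: ALU=0 MUL=1 MEM=2 BR=1, R=1, W=1
[2] MEM needs rd=2 wr=0: RD_PORT; after: ALU=0 MUL=1 MEM=2 BR=1, R=1, W=1
[3] ALU needs rd=2 wr=1: FU; after: ALU=0 MUL=1 MEM=2 BR=1, R=1, W=1
[4] MUL needs rd=2 wr=1: RD_PORT; after: ALU=0 MUL=1 MEM=2 BR=1, R=1, W=1
[5] ALU needs rd=2 wr=1: FU; after: ALU=0 MUL=1 MEM=2 BR=1, R=1, W=1

reason(slot 4) = RD_PORT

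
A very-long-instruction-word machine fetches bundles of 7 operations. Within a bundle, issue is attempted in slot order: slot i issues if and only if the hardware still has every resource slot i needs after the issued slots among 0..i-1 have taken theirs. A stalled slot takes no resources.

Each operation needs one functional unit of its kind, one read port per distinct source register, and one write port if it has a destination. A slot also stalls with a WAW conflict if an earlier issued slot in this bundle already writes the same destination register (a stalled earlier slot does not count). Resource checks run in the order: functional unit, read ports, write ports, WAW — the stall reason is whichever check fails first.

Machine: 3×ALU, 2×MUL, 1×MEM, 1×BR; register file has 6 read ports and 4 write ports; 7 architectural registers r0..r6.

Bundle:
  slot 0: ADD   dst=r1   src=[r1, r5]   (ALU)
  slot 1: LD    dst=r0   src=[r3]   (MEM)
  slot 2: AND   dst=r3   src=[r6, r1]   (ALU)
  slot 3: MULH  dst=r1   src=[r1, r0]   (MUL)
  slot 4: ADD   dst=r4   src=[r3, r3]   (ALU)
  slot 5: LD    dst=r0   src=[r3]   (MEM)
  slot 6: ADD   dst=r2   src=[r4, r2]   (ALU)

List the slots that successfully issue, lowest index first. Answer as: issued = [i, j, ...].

issued = [0, 1, 2, 4]

#0 ALU src=r1,r5 dispatched  <A:2 Mu:2 Ld:1 B:1 rd:4 wr:3>
#1 MEM src=r3 dispatched  <A:2 Mu:2 Ld:0 B:1 rd:3 wr:2>
#2 ALU src=r6,r1 dispatched  <A:1 Mu:2 Ld:0 B:1 rd:1 wr:1>
#3 MUL src=r1,r0 held:RD_PORT  <A:1 Mu:2 Ld:0 B:1 rd:1 wr:1>
#4 ALU src=r3,r3 dispatched  <A:0 Mu:2 Ld:0 B:1 rd:0 wr:0>
#5 MEM src=r3 held:FU  <A:0 Mu:2 Ld:0 B:1 rd:0 wr:0>
#6 ALU src=r4,r2 held:FU  <A:0 Mu:2 Ld:0 B:1 rd:0 wr:0>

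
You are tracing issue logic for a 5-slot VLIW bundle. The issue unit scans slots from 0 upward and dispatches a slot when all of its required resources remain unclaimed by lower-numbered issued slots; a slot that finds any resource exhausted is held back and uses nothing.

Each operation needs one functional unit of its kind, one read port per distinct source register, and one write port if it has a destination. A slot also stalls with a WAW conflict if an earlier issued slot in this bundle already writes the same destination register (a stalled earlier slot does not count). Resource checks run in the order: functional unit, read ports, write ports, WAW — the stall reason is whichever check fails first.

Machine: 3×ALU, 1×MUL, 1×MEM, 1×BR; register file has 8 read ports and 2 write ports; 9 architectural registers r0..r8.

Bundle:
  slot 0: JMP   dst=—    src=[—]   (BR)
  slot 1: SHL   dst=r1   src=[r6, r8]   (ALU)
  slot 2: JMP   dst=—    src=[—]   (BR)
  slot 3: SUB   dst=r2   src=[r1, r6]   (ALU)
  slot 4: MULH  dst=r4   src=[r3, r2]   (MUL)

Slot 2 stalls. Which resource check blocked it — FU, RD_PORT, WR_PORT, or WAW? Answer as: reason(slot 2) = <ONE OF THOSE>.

reason(slot 2) = FU

  0. BR ⇒ go  {3A/1Mu/1Ld/0B | 8r 2w}
  1. ALU→r1 ⇒ go  {2A/1Mu/1Ld/0B | 6r 1w}
  2. BR ⇒ no(FU)  {2A/1Mu/1Ld/0B | 6r 1w}
  3. ALU→r2 ⇒ go  {1A/1Mu/1Ld/0B | 4r 0w}
  4. MUL→r4 ⇒ no(WR_PORT)  {1A/1Mu/1Ld/0B | 4r 0w}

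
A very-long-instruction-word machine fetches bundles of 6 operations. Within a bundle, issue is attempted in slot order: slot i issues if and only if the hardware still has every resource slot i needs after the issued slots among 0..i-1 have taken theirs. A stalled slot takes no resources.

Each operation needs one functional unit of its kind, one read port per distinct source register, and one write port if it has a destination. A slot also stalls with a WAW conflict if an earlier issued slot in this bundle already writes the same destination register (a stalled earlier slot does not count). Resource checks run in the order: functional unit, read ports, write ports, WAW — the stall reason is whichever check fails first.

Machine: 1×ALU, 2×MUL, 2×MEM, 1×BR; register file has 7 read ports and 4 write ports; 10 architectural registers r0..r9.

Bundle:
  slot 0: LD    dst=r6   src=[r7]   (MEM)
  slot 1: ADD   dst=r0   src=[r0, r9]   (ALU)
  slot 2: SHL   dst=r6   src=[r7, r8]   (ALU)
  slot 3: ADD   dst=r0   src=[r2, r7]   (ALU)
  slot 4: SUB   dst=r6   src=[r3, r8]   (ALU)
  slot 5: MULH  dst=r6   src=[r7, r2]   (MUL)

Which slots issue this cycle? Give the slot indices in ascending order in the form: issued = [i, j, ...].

issued = [0, 1]

(0) want 1×MEM +1rd +1wr — yes → AL1|MU2|ME1|BR1|rd6|wr3
(1) want 1×ALU +2rd +1wr — yes → AL0|MU2|ME1|BR1|rd4|wr2
(2) want 1×ALU +2rd +1wr — FU → AL0|MU2|ME1|BR1|rd4|wr2
(3) want 1×ALU +2rd +1wr — FU → AL0|MU2|ME1|BR1|rd4|wr2
(4) want 1×ALU +2rd +1wr — FU → AL0|MU2|ME1|BR1|rd4|wr2
(5) want 1×MUL +2rd +1wr — WAW → AL0|MU2|ME1|BR1|rd4|wr2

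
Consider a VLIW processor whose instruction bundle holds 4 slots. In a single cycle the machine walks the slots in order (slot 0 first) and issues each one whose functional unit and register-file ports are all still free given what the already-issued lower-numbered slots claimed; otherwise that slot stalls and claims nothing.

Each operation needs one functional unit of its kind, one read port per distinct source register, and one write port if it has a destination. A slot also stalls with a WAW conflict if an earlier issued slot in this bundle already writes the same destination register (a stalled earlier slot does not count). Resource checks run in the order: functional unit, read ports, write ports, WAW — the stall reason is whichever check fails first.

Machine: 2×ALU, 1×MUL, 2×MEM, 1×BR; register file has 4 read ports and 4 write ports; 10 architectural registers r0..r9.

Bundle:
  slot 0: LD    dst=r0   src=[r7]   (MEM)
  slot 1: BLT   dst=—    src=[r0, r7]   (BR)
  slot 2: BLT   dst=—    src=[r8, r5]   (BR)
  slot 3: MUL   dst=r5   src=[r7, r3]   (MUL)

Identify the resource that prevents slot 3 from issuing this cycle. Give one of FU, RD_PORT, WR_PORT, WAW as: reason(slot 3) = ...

reason(slot 3) = RD_PORT

  0. MEM→r0 ⇒ go  {2A/1Mu/1Ld/1B | 3r 3w}
  1. BR ⇒ go  {2A/1Mu/1Ld/0B | 1r 3w}
  2. BR ⇒ no(FU)  {2A/1Mu/1Ld/0B | 1r 3w}
  3. MUL→r5 ⇒ no(RD_PORT)  {2A/1Mu/1Ld/0B | 1r 3w}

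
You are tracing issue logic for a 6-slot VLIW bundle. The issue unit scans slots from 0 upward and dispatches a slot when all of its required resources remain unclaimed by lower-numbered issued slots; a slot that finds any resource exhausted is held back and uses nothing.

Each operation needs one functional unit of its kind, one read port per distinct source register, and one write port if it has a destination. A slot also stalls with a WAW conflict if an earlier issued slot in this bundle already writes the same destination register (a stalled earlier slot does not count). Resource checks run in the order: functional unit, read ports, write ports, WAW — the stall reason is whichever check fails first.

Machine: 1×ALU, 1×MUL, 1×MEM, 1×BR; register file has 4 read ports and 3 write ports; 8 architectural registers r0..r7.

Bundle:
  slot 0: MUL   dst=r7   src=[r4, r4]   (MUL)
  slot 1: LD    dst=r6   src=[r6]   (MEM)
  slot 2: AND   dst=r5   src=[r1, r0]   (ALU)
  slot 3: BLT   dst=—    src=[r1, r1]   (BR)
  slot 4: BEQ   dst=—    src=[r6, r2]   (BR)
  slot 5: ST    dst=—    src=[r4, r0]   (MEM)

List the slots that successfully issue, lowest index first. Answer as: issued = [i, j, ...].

[0] MUL needs rd=1 wr=1: ok; after: ALU=1 MUL=0 MEM=1 BR=1, R=3, W=2
[1] MEM needs rd=1 wr=1: ok; after: ALU=1 MUL=0 MEM=0 BR=1, R=2, W=1
[2] ALU needs rd=2 wr=1: ok; after: ALU=0 MUL=0 MEM=0 BR=1, R=0, W=0
[3] BR needs rd=1 wr=0: RD_PORT; after: ALU=0 MUL=0 MEM=0 BR=1, R=0, W=0
[4] BR needs rd=2 wr=0: RD_PORT; after: ALU=0 MUL=0 MEM=0 BR=1, R=0, W=0
[5] MEM needs rd=2 wr=0: FU; after: ALU=0 MUL=0 MEM=0 BR=1, R=0, W=0

issued = [0, 1, 2]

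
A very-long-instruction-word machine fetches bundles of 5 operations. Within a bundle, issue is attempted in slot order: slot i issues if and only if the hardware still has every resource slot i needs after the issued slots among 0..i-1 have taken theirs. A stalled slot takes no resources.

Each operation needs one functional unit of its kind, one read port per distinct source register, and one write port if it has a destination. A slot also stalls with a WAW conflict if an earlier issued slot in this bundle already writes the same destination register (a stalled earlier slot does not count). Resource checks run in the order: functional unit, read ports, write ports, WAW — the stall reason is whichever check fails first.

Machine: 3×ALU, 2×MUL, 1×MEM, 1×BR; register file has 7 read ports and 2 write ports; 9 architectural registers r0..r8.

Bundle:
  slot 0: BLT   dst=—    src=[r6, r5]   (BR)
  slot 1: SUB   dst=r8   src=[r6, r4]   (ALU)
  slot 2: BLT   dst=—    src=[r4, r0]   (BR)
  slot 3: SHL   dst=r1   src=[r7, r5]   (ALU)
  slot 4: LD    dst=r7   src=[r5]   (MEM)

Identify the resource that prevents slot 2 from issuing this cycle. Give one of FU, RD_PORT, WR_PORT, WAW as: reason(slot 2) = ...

reason(slot 2) = FU

  0. BR ⇒ go  {3A/2Mu/1Ld/0B | 5r 2w}
  1. ALU→r8 ⇒ go  {2A/2Mu/1Ld/0B | 3r 1w}
  2. BR ⇒ no(FU)  {2A/2Mu/1Ld/0B | 3r 1w}
  3. ALU→r1 ⇒ go  {1A/2Mu/1Ld/0B | 1r 0w}
  4. MEM→r7 ⇒ no(WR_PORT)  {1A/2Mu/1Ld/0B | 1r 0w}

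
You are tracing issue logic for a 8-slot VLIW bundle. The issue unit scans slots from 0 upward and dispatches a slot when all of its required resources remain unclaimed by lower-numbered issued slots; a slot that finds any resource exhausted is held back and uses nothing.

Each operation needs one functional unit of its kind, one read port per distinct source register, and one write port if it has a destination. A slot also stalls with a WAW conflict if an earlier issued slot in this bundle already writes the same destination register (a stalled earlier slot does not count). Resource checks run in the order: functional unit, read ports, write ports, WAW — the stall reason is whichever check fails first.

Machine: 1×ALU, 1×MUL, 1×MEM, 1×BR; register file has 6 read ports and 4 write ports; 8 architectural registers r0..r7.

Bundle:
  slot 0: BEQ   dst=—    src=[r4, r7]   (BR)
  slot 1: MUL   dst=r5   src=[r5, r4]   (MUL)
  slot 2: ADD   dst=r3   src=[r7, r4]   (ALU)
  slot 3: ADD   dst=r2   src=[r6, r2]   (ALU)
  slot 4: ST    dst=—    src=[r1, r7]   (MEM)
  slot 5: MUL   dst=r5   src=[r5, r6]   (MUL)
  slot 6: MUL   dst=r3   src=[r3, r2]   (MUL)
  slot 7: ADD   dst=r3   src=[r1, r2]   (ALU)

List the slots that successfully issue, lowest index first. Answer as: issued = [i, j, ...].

issued = [0, 1, 2]

  0. BR ⇒ go  {1A/1Mu/1Ld/0B | 4r 4w}
  1. MUL→r5 ⇒ go  {1A/0Mu/1Ld/0B | 2r 3w}
  2. ALU→r3 ⇒ go  {0A/0Mu/1Ld/0B | 0r 2w}
  3. ALU→r2 ⇒ no(FU)  {0A/0Mu/1Ld/0B | 0r 2w}
  4. MEM ⇒ no(RD_PORT)  {0A/0Mu/1Ld/0B | 0r 2w}
  5. MUL→r5 ⇒ no(FU)  {0A/0Mu/1Ld/0B | 0r 2w}
  6. MUL→r3 ⇒ no(FU)  {0A/0Mu/1Ld/0B | 0r 2w}
  7. ALU→r3 ⇒ no(FU)  {0A/0Mu/1Ld/0B | 0r 2w}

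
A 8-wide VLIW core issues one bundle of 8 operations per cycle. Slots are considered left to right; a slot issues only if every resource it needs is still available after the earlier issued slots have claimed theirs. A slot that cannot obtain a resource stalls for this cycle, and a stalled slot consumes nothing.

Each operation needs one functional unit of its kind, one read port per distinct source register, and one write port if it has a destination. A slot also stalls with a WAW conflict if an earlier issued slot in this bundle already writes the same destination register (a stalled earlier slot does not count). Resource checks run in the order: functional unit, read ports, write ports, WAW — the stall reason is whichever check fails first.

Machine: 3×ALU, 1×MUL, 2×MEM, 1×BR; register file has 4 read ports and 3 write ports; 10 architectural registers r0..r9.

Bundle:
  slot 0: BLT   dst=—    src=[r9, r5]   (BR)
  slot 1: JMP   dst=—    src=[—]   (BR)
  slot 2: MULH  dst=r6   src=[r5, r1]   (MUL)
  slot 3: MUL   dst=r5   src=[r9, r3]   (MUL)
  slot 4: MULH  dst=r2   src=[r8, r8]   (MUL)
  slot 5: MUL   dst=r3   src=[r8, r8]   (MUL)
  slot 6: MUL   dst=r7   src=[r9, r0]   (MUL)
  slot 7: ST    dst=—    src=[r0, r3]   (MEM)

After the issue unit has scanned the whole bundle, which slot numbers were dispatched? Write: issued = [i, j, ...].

#0 BR src=r9,r5 dispatched  <A:3 Mu:1 Ld:2 B:0 rd:2 wr:3>
#1 BR src=- held:FU  <A:3 Mu:1 Ld:2 B:0 rd:2 wr:3>
#2 MUL src=r5,r1 dispatched  <A:3 Mu:0 Ld:2 B:0 rd:0 wr:2>
#3 MUL src=r9,r3 held:FU  <A:3 Mu:0 Ld:2 B:0 rd:0 wr:2>
#4 MUL src=r8,r8 held:FU  <A:3 Mu:0 Ld:2 B:0 rd:0 wr:2>
#5 MUL src=r8,r8 held:FU  <A:3 Mu:0 Ld:2 B:0 rd:0 wr:2>
#6 MUL src=r9,r0 held:FU  <A:3 Mu:0 Ld:2 B:0 rd:0 wr:2>
#7 MEM src=r0,r3 held:RD_PORT  <A:3 Mu:0 Ld:2 B:0 rd:0 wr:2>

issued = [0, 2]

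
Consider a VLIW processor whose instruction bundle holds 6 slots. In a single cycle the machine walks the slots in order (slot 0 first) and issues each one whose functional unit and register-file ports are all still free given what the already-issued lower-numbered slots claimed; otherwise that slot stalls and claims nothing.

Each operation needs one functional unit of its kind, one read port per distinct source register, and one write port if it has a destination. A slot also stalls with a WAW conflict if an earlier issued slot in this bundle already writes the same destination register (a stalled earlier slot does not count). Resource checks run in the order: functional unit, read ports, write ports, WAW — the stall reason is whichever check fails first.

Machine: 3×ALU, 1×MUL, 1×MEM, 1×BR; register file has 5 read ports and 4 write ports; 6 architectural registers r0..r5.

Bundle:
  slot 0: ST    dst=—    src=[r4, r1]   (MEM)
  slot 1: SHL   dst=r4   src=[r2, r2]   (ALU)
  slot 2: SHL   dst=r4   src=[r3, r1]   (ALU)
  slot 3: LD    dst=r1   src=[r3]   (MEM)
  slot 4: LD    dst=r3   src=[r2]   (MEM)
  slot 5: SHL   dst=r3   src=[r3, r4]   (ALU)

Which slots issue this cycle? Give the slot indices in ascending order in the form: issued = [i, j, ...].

issued = [0, 1, 5]

  0. MEM ⇒ go  {3A/1Mu/0Ld/1B | 3r 4w}
  1. ALU→r4 ⇒ go  {2A/1Mu/0Ld/1B | 2r 3w}
  2. ALU→r4 ⇒ no(WAW)  {2A/1Mu/0Ld/1B | 2r 3w}
  3. MEM→r1 ⇒ no(FU)  {2A/1Mu/0Ld/1B | 2r 3w}
  4. MEM→r3 ⇒ no(FU)  {2A/1Mu/0Ld/1B | 2r 3w}
  5. ALU→r3 ⇒ go  {1A/1Mu/0Ld/1B | 0r 2w}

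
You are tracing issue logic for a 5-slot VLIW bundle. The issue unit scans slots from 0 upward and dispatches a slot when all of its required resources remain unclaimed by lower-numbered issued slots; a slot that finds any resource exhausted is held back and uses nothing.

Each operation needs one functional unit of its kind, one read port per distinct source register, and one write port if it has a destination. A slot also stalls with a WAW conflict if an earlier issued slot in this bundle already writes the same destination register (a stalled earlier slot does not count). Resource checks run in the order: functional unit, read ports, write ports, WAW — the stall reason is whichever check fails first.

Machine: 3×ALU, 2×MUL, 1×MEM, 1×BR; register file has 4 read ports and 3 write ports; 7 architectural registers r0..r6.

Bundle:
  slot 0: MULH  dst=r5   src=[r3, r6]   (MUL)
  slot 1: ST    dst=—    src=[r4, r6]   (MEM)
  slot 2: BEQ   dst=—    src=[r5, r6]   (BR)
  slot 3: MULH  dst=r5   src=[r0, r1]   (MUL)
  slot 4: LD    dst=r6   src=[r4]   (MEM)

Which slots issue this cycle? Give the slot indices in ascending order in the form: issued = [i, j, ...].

issued = [0, 1]

[0] MUL needs rd=2 wr=1: ok; after: ALU=3 MUL=1 MEM=1 BR=1, R=2, W=2
[1] MEM needs rd=2 wr=0: ok; after: ALU=3 MUL=1 MEM=0 BR=1, R=0, W=2
[2] BR needs rd=2 wr=0: RD_PORT; after: ALU=3 MUL=1 MEM=0 BR=1, R=0, W=2
[3] MUL needs rd=2 wr=1: RD_PORT; after: ALU=3 MUL=1 MEM=0 BR=1, R=0, W=2
[4] MEM needs rd=1 wr=1: FU; after: ALU=3 MUL=1 MEM=0 BR=1, R=0, W=2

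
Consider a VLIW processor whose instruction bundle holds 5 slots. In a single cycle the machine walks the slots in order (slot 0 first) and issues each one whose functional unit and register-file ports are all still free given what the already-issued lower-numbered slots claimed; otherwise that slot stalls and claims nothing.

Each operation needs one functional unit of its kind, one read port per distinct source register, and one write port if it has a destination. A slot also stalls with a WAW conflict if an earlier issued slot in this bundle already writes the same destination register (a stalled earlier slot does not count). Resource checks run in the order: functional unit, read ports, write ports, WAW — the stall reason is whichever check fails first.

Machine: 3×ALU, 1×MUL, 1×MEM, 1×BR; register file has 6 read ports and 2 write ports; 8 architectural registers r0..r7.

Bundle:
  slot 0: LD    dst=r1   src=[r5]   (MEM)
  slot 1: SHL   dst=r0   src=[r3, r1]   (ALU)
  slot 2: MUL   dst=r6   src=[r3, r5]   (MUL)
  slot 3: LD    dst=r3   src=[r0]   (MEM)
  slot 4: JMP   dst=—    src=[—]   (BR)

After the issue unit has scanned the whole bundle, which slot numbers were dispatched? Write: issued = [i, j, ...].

#0 MEM src=r5 dispatched  <A:3 Mu:1 Ld:0 B:1 rd:5 wr:1>
#1 ALU src=r3,r1 dispatched  <A:2 Mu:1 Ld:0 B:1 rd:3 wr:0>
#2 MUL src=r3,r5 held:WR_PORT  <A:2 Mu:1 Ld:0 B:1 rd:3 wr:0>
#3 MEM src=r0 held:FU  <A:2 Mu:1 Ld:0 B:1 rd:3 wr:0>
#4 BR src=- dispatched  <A:2 Mu:1 Ld:0 B:0 rd:3 wr:0>

issued = [0, 1, 4]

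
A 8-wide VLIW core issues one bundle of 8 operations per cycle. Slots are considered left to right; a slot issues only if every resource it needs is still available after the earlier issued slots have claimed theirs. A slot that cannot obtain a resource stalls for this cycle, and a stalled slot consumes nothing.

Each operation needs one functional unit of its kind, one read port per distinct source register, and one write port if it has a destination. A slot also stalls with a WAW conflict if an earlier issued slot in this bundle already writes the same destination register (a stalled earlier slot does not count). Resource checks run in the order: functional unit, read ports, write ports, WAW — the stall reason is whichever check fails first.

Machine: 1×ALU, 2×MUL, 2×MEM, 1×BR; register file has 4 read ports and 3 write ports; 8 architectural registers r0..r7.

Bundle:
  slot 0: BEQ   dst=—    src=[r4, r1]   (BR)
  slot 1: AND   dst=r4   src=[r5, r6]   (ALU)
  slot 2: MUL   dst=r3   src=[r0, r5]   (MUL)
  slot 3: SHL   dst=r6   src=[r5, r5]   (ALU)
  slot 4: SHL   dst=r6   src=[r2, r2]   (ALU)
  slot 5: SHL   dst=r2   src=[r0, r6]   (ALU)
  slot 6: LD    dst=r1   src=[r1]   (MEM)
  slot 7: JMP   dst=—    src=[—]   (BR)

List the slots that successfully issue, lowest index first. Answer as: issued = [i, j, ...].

issued = [0, 1]

[0] BR needs rd=2 wr=0: ok; after: ALU=1 MUL=2 MEM=2 BR=0, R=2, W=3
[1] ALU needs rd=2 wr=1: ok; after: ALU=0 MUL=2 MEM=2 BR=0, R=0, W=2
[2] MUL needs rd=2 wr=1: RD_PORT; after: ALU=0 MUL=2 MEM=2 BR=0, R=0, W=2
[3] ALU needs rd=1 wr=1: FU; after: ALU=0 MUL=2 MEM=2 BR=0, R=0, W=2
[4] ALU needs rd=1 wr=1: FU; after: ALU=0 MUL=2 MEM=2 BR=0, R=0, W=2
[5] ALU needs rd=2 wr=1: FU; after: ALU=0 MUL=2 MEM=2 BR=0, R=0, W=2
[6] MEM needs rd=1 wr=1: RD_PORT; after: ALU=0 MUL=2 MEM=2 BR=0, R=0, W=2
[7] BR needs rd=0 wr=0: FU; after: ALU=0 MUL=2 MEM=2 BR=0, R=0, W=2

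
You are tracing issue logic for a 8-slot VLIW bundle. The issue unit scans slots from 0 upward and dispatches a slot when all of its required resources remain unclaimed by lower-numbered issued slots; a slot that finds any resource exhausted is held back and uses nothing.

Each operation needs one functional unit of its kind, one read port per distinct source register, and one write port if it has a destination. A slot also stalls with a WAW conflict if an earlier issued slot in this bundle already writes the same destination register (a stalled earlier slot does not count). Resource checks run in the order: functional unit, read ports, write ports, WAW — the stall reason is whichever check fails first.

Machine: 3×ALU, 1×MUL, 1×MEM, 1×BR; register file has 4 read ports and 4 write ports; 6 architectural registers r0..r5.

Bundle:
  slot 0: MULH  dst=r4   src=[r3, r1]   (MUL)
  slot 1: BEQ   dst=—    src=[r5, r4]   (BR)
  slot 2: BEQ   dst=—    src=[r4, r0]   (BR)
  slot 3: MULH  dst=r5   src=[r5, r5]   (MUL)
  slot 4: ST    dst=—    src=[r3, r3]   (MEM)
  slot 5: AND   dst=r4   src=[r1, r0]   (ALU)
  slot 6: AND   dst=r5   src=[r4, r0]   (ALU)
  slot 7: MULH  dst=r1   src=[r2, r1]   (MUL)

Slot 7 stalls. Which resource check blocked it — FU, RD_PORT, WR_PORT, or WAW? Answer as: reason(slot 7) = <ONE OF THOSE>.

reason(slot 7) = FU

#0 MUL src=r3,r1 dispatched  <A:3 Mu:0 Ld:1 B:1 rd:2 wr:3>
#1 BR src=r5,r4 dispatched  <A:3 Mu:0 Ld:1 B:0 rd:0 wr:3>
#2 BR src=r4,r0 held:FU  <A:3 Mu:0 Ld:1 B:0 rd:0 wr:3>
#3 MUL src=r5,r5 held:FU  <A:3 Mu:0 Ld:1 B:0 rd:0 wr:3>
#4 MEM src=r3,r3 held:RD_PORT  <A:3 Mu:0 Ld:1 B:0 rd:0 wr:3>
#5 ALU src=r1,r0 held:RD_PORT  <A:3 Mu:0 Ld:1 B:0 rd:0 wr:3>
#6 ALU src=r4,r0 held:RD_PORT  <A:3 Mu:0 Ld:1 B:0 rd:0 wr:3>
#7 MUL src=r2,r1 held:FU  <A:3 Mu:0 Ld:1 B:0 rd:0 wr:3>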